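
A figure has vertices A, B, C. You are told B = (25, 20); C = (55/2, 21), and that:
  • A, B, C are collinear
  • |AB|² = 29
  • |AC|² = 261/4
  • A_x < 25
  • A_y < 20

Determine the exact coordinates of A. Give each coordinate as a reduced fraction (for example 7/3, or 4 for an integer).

1. A_x = 20  [[A, B, C are collinear ⇒ -1x+5/2y-25=0] ∩ [|A−(25, 20)|²=29]]
2. A_y = 18  [[A, B, C are collinear ⇒ -1x+5/2y-25=0] ∩ [|A−(25, 20)|²=29]]
   so A = (20, 18)

A = (20, 18)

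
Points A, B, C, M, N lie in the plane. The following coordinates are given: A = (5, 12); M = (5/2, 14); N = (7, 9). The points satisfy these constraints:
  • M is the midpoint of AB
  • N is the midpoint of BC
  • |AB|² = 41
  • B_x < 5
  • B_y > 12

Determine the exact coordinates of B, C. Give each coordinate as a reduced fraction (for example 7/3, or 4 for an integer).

B = (0, 16)
C = (14, 2)

1. B_x = 0  [B = 2·M−A = 2·(5/2, 14)−(5, 12)]
2. B_y = 16  [B = 2·M−A = 2·(5/2, 14)−(5, 12)]
   so B = (0, 16)
3. C_x = 14  [C = 2·N−B = 2·(7, 9)−(0, 16)]
4. C_y = 2  [C = 2·N−B = 2·(7, 9)−(0, 16)]
   so C = (14, 2)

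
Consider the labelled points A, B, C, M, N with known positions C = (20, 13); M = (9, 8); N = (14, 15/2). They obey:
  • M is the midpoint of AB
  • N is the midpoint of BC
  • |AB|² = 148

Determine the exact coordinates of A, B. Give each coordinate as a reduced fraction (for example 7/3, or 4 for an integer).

1. B_x = 8  [B = 2·N−C = 2·(14, 15/2)−(20, 13)]
2. B_y = 2  [B = 2·N−C = 2·(14, 15/2)−(20, 13)]
   so B = (8, 2)
3. A_x = 10  [A = 2·M−B = 2·(9, 8)−(8, 2)]
4. A_y = 14  [A = 2·M−B = 2·(9, 8)−(8, 2)]
   so A = (10, 14)

A = (10, 14)
B = (8, 2)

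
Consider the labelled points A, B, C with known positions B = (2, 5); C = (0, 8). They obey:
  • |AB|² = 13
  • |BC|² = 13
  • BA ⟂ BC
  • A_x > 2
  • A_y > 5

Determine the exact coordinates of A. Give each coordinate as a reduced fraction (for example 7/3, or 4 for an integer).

1. A_x = 5  [[BA ⟂ BC ⇒ -2x+3y-11=0] ∩ [|A−(2, 5)|²=13]]
2. A_y = 7  [[BA ⟂ BC ⇒ -2x+3y-11=0] ∩ [|A−(2, 5)|²=13]]
   so A = (5, 7)

A = (5, 7)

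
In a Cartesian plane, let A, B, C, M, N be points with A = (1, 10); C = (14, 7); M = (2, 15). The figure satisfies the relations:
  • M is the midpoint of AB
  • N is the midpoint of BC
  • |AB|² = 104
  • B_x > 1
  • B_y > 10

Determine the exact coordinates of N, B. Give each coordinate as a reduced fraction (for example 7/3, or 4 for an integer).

N = (17/2, 27/2)
B = (3, 20)

1. B_x = 3  [B = 2·M−A = 2·(2, 15)−(1, 10)]
2. B_y = 20  [B = 2·M−A = 2·(2, 15)−(1, 10)]
   so B = (3, 20)
3. N_x = 17/2  [2·N = B+C = (3, 20)+(14, 7)]
4. N_y = 27/2  [2·N = B+C = (3, 20)+(14, 7)]
   so N = (17/2, 27/2)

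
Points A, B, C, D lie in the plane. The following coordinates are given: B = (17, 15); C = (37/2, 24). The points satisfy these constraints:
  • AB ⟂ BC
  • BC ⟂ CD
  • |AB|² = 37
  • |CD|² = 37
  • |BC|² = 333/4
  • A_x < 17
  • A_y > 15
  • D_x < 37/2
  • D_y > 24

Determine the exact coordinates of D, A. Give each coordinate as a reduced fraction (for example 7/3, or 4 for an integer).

1. D_x = 25/2  [[BC ⟂ CD ⇒ 3/2x+9y-975/4=0] ∩ [|D−(37/2, 24)|²=37]]
2. D_y = 25  [[BC ⟂ CD ⇒ 3/2x+9y-975/4=0] ∩ [|D−(37/2, 24)|²=37]]
   so D = (25/2, 25)
3. A_x = 11  [[AB ⟂ BC ⇒ -3/2x-9y+321/2=0] ∩ [|A−(17, 15)|²=37]]
4. A_y = 16  [[AB ⟂ BC ⇒ -3/2x-9y+321/2=0] ∩ [|A−(17, 15)|²=37]]
   so A = (11, 16)

D = (25/2, 25)
A = (11, 16)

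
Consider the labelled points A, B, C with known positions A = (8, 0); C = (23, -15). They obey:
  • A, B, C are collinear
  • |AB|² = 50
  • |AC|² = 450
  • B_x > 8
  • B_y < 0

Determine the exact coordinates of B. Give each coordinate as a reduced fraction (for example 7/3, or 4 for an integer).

B = (13, -5)

1. B_x = 13  [[A, B, C are collinear ⇒ -15x-15y+120=0] ∩ [|B−(8, 0)|²=50]]
2. B_y = -5  [[A, B, C are collinear ⇒ -15x-15y+120=0] ∩ [|B−(8, 0)|²=50]]
   so B = (13, -5)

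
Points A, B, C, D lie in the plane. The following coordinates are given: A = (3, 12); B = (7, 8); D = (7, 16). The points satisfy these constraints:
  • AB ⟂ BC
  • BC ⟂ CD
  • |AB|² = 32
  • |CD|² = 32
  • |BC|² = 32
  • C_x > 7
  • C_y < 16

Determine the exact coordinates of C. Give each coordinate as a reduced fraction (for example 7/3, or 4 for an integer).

C = (11, 12)

1. C_x = 11  [[AB ⟂ BC ⇒ 4x-4y+4=0] ∩ [|C−(7, 16)|²=32]]
2. C_y = 12  [[AB ⟂ BC ⇒ 4x-4y+4=0] ∩ [|C−(7, 16)|²=32]]
   so C = (11, 12)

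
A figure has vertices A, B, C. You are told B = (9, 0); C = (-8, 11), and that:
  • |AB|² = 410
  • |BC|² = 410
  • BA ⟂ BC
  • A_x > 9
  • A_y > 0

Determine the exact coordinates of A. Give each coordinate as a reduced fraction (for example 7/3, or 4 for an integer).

A = (20, 17)

1. A_x = 20  [[BA ⟂ BC ⇒ -17x+11y+153=0] ∩ [|A−(9, 0)|²=410]]
2. A_y = 17  [[BA ⟂ BC ⇒ -17x+11y+153=0] ∩ [|A−(9, 0)|²=410]]
   so A = (20, 17)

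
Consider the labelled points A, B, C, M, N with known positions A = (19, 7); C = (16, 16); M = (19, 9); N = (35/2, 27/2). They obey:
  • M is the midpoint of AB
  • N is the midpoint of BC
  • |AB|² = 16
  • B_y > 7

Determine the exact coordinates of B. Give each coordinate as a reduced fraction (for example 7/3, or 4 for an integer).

1. B_x = 19  [B = 2·M−A = 2·(19, 9)−(19, 7)]
2. B_y = 11  [B = 2·M−A = 2·(19, 9)−(19, 7)]
   so B = (19, 11)

B = (19, 11)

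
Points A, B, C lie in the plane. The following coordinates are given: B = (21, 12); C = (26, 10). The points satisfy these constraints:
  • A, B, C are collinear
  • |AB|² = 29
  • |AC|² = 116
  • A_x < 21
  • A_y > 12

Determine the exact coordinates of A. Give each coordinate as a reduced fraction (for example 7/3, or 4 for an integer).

A = (16, 14)

1. A_x = 16  [[A, B, C are collinear ⇒ 2x+5y-102=0] ∩ [|A−(21, 12)|²=29]]
2. A_y = 14  [[A, B, C are collinear ⇒ 2x+5y-102=0] ∩ [|A−(21, 12)|²=29]]
   so A = (16, 14)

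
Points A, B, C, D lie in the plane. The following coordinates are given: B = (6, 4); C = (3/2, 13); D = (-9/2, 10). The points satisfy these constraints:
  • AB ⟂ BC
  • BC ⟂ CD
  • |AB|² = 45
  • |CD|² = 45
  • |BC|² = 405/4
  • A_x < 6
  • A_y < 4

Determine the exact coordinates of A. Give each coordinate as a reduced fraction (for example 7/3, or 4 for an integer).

A = (0, 1)

1. A_x = 0  [[AB ⟂ BC ⇒ 9/2x-9y+9=0] ∩ [|A−(6, 4)|²=45]]
2. A_y = 1  [[AB ⟂ BC ⇒ 9/2x-9y+9=0] ∩ [|A−(6, 4)|²=45]]
   so A = (0, 1)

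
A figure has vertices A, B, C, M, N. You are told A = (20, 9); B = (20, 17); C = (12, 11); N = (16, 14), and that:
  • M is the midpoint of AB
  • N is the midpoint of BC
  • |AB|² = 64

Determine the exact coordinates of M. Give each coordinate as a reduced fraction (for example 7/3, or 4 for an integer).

1. M_x = 20  [2·M = A+B = (20, 9)+(20, 17)]
2. M_y = 13  [2·M = A+B = (20, 9)+(20, 17)]
   so M = (20, 13)

M = (20, 13)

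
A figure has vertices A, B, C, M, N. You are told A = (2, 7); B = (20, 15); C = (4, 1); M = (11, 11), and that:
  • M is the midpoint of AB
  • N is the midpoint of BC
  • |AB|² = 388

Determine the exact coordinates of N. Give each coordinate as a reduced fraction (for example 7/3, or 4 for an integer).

N = (12, 8)

1. N_x = 12  [2·N = B+C = (20, 15)+(4, 1)]
2. N_y = 8  [2·N = B+C = (20, 15)+(4, 1)]
   so N = (12, 8)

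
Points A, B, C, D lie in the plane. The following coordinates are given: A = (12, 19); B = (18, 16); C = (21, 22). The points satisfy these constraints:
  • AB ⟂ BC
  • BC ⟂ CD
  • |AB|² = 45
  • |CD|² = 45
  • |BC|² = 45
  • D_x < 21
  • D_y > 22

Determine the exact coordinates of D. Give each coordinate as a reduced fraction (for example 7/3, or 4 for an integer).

1. D_x = 15  [[BC ⟂ CD ⇒ 3x+6y-195=0] ∩ [|D−(21, 22)|²=45]]
2. D_y = 25  [[BC ⟂ CD ⇒ 3x+6y-195=0] ∩ [|D−(21, 22)|²=45]]
   so D = (15, 25)

D = (15, 25)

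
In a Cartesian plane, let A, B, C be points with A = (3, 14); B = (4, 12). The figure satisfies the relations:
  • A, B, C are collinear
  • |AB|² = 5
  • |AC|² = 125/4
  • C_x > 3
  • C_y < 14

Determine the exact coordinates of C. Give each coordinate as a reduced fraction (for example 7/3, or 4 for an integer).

1. C_x = 11/2  [[A, B, C are collinear ⇒ 2x+1y-20=0] ∩ [|C−(3, 14)|²=125/4]]
2. C_y = 9  [[A, B, C are collinear ⇒ 2x+1y-20=0] ∩ [|C−(3, 14)|²=125/4]]
   so C = (11/2, 9)

C = (11/2, 9)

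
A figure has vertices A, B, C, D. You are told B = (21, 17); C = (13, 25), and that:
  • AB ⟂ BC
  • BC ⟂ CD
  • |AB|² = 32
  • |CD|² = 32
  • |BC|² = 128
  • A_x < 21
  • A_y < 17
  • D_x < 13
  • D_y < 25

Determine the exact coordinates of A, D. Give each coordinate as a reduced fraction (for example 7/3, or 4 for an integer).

A = (17, 13)
D = (9, 21)

1. A_x = 17  [[AB ⟂ BC ⇒ 8x-8y-32=0] ∩ [|A−(21, 17)|²=32]]
2. A_y = 13  [[AB ⟂ BC ⇒ 8x-8y-32=0] ∩ [|A−(21, 17)|²=32]]
   so A = (17, 13)
3. D_x = 9  [[BC ⟂ CD ⇒ -8x+8y-96=0] ∩ [|D−(13, 25)|²=32]]
4. D_y = 21  [[BC ⟂ CD ⇒ -8x+8y-96=0] ∩ [|D−(13, 25)|²=32]]
   so D = (9, 21)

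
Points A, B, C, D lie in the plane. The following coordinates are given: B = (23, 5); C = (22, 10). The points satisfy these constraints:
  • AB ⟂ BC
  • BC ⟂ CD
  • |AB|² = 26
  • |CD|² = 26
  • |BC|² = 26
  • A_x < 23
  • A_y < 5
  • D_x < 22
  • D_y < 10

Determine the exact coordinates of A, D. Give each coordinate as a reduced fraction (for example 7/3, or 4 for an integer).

A = (18, 4)
D = (17, 9)

1. A_x = 18  [[AB ⟂ BC ⇒ 1x-5y+2=0] ∩ [|A−(23, 5)|²=26]]
2. A_y = 4  [[AB ⟂ BC ⇒ 1x-5y+2=0] ∩ [|A−(23, 5)|²=26]]
   so A = (18, 4)
3. D_x = 17  [[BC ⟂ CD ⇒ -1x+5y-28=0] ∩ [|D−(22, 10)|²=26]]
4. D_y = 9  [[BC ⟂ CD ⇒ -1x+5y-28=0] ∩ [|D−(22, 10)|²=26]]
   so D = (17, 9)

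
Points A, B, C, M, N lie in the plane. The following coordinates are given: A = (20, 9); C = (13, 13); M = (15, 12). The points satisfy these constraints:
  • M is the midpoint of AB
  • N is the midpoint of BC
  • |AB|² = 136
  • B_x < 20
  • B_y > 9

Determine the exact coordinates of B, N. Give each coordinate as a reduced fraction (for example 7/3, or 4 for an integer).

1. B_x = 10  [B = 2·M−A = 2·(15, 12)−(20, 9)]
2. B_y = 15  [B = 2·M−A = 2·(15, 12)−(20, 9)]
   so B = (10, 15)
3. N_x = 23/2  [2·N = B+C = (10, 15)+(13, 13)]
4. N_y = 14  [2·N = B+C = (10, 15)+(13, 13)]
   so N = (23/2, 14)

B = (10, 15)
N = (23/2, 14)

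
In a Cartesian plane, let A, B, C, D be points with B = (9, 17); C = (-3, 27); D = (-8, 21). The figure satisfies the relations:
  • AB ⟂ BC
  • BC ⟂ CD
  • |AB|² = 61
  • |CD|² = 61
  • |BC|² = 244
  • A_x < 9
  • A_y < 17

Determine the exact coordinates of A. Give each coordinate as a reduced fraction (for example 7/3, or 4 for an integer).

1. A_x = 4  [[AB ⟂ BC ⇒ 12x-10y+62=0] ∩ [|A−(9, 17)|²=61]]
2. A_y = 11  [[AB ⟂ BC ⇒ 12x-10y+62=0] ∩ [|A−(9, 17)|²=61]]
   so A = (4, 11)

A = (4, 11)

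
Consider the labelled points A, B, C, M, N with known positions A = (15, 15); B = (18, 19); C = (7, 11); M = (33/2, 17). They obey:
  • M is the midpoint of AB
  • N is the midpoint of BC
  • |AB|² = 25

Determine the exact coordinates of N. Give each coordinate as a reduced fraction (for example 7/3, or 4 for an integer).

N = (25/2, 15)

1. N_x = 25/2  [2·N = B+C = (18, 19)+(7, 11)]
2. N_y = 15  [2·N = B+C = (18, 19)+(7, 11)]
   so N = (25/2, 15)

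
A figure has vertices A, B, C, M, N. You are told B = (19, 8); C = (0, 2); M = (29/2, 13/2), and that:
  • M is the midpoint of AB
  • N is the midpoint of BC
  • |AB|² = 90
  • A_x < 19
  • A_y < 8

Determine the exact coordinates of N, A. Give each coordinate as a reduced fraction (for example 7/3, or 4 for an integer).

1. A_x = 10  [A = 2·M−B = 2·(29/2, 13/2)−(19, 8)]
2. A_y = 5  [A = 2·M−B = 2·(29/2, 13/2)−(19, 8)]
   so A = (10, 5)
3. N_x = 19/2  [2·N = B+C = (19, 8)+(0, 2)]
4. N_y = 5  [2·N = B+C = (19, 8)+(0, 2)]
   so N = (19/2, 5)

N = (19/2, 5)
A = (10, 5)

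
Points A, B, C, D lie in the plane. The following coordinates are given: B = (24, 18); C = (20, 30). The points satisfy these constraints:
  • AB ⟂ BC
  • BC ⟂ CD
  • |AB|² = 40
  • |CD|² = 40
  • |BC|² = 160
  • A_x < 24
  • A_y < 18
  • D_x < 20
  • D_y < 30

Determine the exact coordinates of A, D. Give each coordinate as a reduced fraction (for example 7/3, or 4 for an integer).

A = (18, 16)
D = (14, 28)

1. A_x = 18  [[AB ⟂ BC ⇒ 4x-12y+120=0] ∩ [|A−(24, 18)|²=40]]
2. A_y = 16  [[AB ⟂ BC ⇒ 4x-12y+120=0] ∩ [|A−(24, 18)|²=40]]
   so A = (18, 16)
3. D_x = 14  [[BC ⟂ CD ⇒ -4x+12y-280=0] ∩ [|D−(20, 30)|²=40]]
4. D_y = 28  [[BC ⟂ CD ⇒ -4x+12y-280=0] ∩ [|D−(20, 30)|²=40]]
   so D = (14, 28)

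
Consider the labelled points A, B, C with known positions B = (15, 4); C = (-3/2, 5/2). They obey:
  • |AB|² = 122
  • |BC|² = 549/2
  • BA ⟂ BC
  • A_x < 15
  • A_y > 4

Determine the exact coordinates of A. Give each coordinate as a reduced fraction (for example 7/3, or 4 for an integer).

1. A_x = 14  [[BA ⟂ BC ⇒ -33/2x-3/2y+507/2=0] ∩ [|A−(15, 4)|²=122]]
2. A_y = 15  [[BA ⟂ BC ⇒ -33/2x-3/2y+507/2=0] ∩ [|A−(15, 4)|²=122]]
   so A = (14, 15)

A = (14, 15)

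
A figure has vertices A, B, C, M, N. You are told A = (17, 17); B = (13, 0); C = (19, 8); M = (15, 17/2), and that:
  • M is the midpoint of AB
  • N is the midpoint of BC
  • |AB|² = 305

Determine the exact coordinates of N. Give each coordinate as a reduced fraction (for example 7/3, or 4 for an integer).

1. N_x = 16  [2·N = B+C = (13, 0)+(19, 8)]
2. N_y = 4  [2·N = B+C = (13, 0)+(19, 8)]
   so N = (16, 4)

N = (16, 4)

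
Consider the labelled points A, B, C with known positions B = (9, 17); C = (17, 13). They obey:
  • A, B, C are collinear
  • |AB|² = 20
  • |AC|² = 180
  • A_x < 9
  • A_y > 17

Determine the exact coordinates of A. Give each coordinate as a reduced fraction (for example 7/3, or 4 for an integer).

1. A_x = 5  [[A, B, C are collinear ⇒ 4x+8y-172=0] ∩ [|A−(9, 17)|²=20]]
2. A_y = 19  [[A, B, C are collinear ⇒ 4x+8y-172=0] ∩ [|A−(9, 17)|²=20]]
   so A = (5, 19)

A = (5, 19)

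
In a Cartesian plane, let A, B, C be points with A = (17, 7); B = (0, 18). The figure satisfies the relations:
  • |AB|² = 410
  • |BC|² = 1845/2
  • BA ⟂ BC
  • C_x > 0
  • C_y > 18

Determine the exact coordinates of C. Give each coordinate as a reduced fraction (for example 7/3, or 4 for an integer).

1. C_x = 33/2  [[BA ⟂ BC ⇒ 17x-11y+198=0] ∩ [|C−(0, 18)|²=1845/2]]
2. C_y = 87/2  [[BA ⟂ BC ⇒ 17x-11y+198=0] ∩ [|C−(0, 18)|²=1845/2]]
   so C = (33/2, 87/2)

C = (33/2, 87/2)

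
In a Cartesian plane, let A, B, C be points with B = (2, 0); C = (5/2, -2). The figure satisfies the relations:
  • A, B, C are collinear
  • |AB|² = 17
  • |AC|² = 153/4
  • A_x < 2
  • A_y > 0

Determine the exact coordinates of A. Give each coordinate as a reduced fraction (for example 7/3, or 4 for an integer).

1. A_x = 1  [[A, B, C are collinear ⇒ 2x+1/2y-4=0] ∩ [|A−(2, 0)|²=17]]
2. A_y = 4  [[A, B, C are collinear ⇒ 2x+1/2y-4=0] ∩ [|A−(2, 0)|²=17]]
   so A = (1, 4)

A = (1, 4)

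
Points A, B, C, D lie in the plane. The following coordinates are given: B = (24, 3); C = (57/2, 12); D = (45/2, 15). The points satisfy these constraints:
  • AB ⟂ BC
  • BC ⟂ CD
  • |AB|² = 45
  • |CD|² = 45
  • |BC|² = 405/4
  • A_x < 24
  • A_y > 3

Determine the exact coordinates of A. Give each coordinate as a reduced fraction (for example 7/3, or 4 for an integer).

1. A_x = 18  [[AB ⟂ BC ⇒ -9/2x-9y+135=0] ∩ [|A−(24, 3)|²=45]]
2. A_y = 6  [[AB ⟂ BC ⇒ -9/2x-9y+135=0] ∩ [|A−(24, 3)|²=45]]
   so A = (18, 6)

A = (18, 6)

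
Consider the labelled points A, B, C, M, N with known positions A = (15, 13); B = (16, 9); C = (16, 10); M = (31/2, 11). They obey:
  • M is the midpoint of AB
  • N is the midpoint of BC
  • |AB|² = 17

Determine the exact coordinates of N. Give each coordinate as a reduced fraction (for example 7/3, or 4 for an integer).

1. N_x = 16  [2·N = B+C = (16, 9)+(16, 10)]
2. N_y = 19/2  [2·N = B+C = (16, 9)+(16, 10)]
   so N = (16, 19/2)

N = (16, 19/2)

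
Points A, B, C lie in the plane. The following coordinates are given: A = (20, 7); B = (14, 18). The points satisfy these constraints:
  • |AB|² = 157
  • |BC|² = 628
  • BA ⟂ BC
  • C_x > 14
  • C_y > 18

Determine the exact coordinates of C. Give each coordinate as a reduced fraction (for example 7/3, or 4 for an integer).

C = (36, 30)

1. C_x = 36  [[BA ⟂ BC ⇒ 6x-11y+114=0] ∩ [|C−(14, 18)|²=628]]
2. C_y = 30  [[BA ⟂ BC ⇒ 6x-11y+114=0] ∩ [|C−(14, 18)|²=628]]
   so C = (36, 30)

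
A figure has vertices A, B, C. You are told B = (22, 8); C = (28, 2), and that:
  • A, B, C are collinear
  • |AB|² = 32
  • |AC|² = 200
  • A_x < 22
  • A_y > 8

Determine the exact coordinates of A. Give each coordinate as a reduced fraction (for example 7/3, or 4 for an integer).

1. A_x = 18  [[A, B, C are collinear ⇒ 6x+6y-180=0] ∩ [|A−(22, 8)|²=32]]
2. A_y = 12  [[A, B, C are collinear ⇒ 6x+6y-180=0] ∩ [|A−(22, 8)|²=32]]
   so A = (18, 12)

A = (18, 12)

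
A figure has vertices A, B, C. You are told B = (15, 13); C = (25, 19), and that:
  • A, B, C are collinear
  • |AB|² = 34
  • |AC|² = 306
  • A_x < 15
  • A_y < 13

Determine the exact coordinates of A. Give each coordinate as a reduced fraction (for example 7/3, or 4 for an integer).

1. A_x = 10  [[A, B, C are collinear ⇒ -6x+10y-40=0] ∩ [|A−(15, 13)|²=34]]
2. A_y = 10  [[A, B, C are collinear ⇒ -6x+10y-40=0] ∩ [|A−(15, 13)|²=34]]
   so A = (10, 10)

A = (10, 10)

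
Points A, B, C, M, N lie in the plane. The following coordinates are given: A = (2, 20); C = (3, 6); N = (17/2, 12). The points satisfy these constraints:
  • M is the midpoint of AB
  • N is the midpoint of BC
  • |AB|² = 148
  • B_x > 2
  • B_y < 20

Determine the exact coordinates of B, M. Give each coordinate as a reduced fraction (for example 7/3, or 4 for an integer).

1. B_x = 14  [B = 2·N−C = 2·(17/2, 12)−(3, 6)]
2. B_y = 18  [B = 2·N−C = 2·(17/2, 12)−(3, 6)]
   so B = (14, 18)
3. M_x = 8  [2·M = A+B = (2, 20)+(14, 18)]
4. M_y = 19  [2·M = A+B = (2, 20)+(14, 18)]
   so M = (8, 19)

B = (14, 18)
M = (8, 19)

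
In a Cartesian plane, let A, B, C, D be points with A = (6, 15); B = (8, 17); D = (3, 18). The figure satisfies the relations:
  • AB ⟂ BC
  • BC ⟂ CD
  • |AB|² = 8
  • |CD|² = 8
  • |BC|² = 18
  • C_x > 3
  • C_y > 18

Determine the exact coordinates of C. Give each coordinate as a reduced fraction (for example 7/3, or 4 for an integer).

C = (5, 20)

1. C_x = 5  [[AB ⟂ BC ⇒ 2x+2y-50=0] ∩ [|C−(3, 18)|²=8]]
2. C_y = 20  [[AB ⟂ BC ⇒ 2x+2y-50=0] ∩ [|C−(3, 18)|²=8]]
   so C = (5, 20)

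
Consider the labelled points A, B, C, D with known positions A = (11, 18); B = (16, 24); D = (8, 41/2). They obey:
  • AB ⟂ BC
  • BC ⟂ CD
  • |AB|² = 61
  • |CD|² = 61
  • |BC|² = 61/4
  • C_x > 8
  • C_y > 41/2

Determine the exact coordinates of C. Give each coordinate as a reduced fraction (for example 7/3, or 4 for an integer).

C = (13, 53/2)

1. C_x = 13  [[AB ⟂ BC ⇒ 5x+6y-224=0] ∩ [|C−(8, 41/2)|²=61]]
2. C_y = 53/2  [[AB ⟂ BC ⇒ 5x+6y-224=0] ∩ [|C−(8, 41/2)|²=61]]
   so C = (13, 53/2)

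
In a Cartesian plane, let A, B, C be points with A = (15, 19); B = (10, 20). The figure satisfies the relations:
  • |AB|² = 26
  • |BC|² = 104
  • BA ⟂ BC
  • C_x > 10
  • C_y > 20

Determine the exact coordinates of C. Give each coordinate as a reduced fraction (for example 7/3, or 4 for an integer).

C = (12, 30)

1. C_x = 12  [[BA ⟂ BC ⇒ 5x-1y-30=0] ∩ [|C−(10, 20)|²=104]]
2. C_y = 30  [[BA ⟂ BC ⇒ 5x-1y-30=0] ∩ [|C−(10, 20)|²=104]]
   so C = (12, 30)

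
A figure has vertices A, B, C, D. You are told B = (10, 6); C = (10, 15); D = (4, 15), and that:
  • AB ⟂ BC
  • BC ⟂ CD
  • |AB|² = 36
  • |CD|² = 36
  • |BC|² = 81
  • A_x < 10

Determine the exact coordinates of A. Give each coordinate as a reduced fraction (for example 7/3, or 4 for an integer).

1. A_x = 4  [[AB ⟂ BC ⇒ -9y+54=0] ∩ [|A−(10, 6)|²=36]]
2. A_y = 6  [[AB ⟂ BC ⇒ -9y+54=0] ∩ [|A−(10, 6)|²=36]]
   so A = (4, 6)

A = (4, 6)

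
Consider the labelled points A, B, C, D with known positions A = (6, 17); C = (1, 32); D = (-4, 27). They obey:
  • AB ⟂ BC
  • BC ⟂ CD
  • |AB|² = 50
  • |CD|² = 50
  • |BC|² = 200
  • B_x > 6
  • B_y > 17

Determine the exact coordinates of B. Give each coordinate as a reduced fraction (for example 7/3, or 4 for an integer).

1. B_x = 11  [[BC ⟂ CD ⇒ 5x+5y-165=0] ∩ [|B−(6, 17)|²=50]]
2. B_y = 22  [[BC ⟂ CD ⇒ 5x+5y-165=0] ∩ [|B−(6, 17)|²=50]]
   so B = (11, 22)

B = (11, 22)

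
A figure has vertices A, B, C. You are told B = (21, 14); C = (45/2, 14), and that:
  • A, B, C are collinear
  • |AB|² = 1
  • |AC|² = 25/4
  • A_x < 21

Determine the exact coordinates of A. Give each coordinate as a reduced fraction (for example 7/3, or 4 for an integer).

1. A_x = 20  [[A, B, C are collinear ⇒ 3/2y-21=0] ∩ [|A−(21, 14)|²=1]]
2. A_y = 14  [[A, B, C are collinear ⇒ 3/2y-21=0] ∩ [|A−(21, 14)|²=1]]
   so A = (20, 14)

A = (20, 14)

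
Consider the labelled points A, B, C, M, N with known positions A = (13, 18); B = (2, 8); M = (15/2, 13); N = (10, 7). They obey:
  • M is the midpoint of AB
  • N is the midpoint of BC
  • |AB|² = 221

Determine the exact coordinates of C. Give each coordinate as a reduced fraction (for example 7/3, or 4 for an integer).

C = (18, 6)

1. C_x = 18  [C = 2·N−B = 2·(10, 7)−(2, 8)]
2. C_y = 6  [C = 2·N−B = 2·(10, 7)−(2, 8)]
   so C = (18, 6)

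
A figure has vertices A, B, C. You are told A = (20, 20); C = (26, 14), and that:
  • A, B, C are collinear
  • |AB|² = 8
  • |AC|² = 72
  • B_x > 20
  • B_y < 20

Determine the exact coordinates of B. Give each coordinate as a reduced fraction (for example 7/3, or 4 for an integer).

B = (22, 18)

1. B_x = 22  [[A, B, C are collinear ⇒ -6x-6y+240=0] ∩ [|B−(20, 20)|²=8]]
2. B_y = 18  [[A, B, C are collinear ⇒ -6x-6y+240=0] ∩ [|B−(20, 20)|²=8]]
   so B = (22, 18)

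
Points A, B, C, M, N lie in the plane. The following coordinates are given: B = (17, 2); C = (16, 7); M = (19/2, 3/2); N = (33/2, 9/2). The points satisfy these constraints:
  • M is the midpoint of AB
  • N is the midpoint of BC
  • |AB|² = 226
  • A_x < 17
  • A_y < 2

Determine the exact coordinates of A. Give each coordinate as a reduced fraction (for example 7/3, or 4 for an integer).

1. A_x = 2  [A = 2·M−B = 2·(19/2, 3/2)−(17, 2)]
2. A_y = 1  [A = 2·M−B = 2·(19/2, 3/2)−(17, 2)]
   so A = (2, 1)

A = (2, 1)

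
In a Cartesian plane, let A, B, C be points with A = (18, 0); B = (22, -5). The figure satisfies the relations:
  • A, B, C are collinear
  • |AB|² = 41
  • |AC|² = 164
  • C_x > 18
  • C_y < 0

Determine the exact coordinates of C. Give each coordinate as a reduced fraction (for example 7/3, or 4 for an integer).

C = (26, -10)

1. C_x = 26  [[A, B, C are collinear ⇒ 5x+4y-90=0] ∩ [|C−(18, 0)|²=164]]
2. C_y = -10  [[A, B, C are collinear ⇒ 5x+4y-90=0] ∩ [|C−(18, 0)|²=164]]
   so C = (26, -10)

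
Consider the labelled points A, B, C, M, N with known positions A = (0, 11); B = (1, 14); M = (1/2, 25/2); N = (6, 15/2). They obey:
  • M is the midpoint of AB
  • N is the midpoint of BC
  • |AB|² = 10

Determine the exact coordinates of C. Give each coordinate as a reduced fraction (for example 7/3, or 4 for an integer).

C = (11, 1)

1. C_x = 11  [C = 2·N−B = 2·(6, 15/2)−(1, 14)]
2. C_y = 1  [C = 2·N−B = 2·(6, 15/2)−(1, 14)]
   so C = (11, 1)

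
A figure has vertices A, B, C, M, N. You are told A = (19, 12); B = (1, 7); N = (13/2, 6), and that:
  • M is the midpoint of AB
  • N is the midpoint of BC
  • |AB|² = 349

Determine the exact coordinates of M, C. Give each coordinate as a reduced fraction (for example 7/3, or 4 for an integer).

1. M_x = 10  [2·M = A+B = (19, 12)+(1, 7)]
2. M_y = 19/2  [2·M = A+B = (19, 12)+(1, 7)]
   so M = (10, 19/2)
3. C_x = 12  [C = 2·N−B = 2·(13/2, 6)−(1, 7)]
4. C_y = 5  [C = 2·N−B = 2·(13/2, 6)−(1, 7)]
   so C = (12, 5)

M = (10, 19/2)
C = (12, 5)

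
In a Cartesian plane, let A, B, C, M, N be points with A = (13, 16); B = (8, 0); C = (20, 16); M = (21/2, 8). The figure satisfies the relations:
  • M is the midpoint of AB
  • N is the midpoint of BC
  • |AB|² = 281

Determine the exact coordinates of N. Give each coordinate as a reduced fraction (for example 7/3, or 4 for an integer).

N = (14, 8)

1. N_x = 14  [2·N = B+C = (8, 0)+(20, 16)]
2. N_y = 8  [2·N = B+C = (8, 0)+(20, 16)]
   so N = (14, 8)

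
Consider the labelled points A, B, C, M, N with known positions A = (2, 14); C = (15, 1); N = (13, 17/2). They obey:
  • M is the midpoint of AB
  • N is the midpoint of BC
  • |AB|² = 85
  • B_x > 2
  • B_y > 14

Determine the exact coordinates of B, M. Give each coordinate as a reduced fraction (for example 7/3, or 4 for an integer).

1. B_x = 11  [B = 2·N−C = 2·(13, 17/2)−(15, 1)]
2. B_y = 16  [B = 2·N−C = 2·(13, 17/2)−(15, 1)]
   so B = (11, 16)
3. M_x = 13/2  [2·M = A+B = (2, 14)+(11, 16)]
4. M_y = 15  [2·M = A+B = (2, 14)+(11, 16)]
   so M = (13/2, 15)

B = (11, 16)
M = (13/2, 15)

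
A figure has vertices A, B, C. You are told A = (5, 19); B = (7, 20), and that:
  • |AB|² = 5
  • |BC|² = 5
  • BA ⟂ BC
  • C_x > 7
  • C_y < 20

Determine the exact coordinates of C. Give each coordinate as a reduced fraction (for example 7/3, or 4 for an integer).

C = (8, 18)

1. C_x = 8  [[BA ⟂ BC ⇒ -2x-1y+34=0] ∩ [|C−(7, 20)|²=5]]
2. C_y = 18  [[BA ⟂ BC ⇒ -2x-1y+34=0] ∩ [|C−(7, 20)|²=5]]
   so C = (8, 18)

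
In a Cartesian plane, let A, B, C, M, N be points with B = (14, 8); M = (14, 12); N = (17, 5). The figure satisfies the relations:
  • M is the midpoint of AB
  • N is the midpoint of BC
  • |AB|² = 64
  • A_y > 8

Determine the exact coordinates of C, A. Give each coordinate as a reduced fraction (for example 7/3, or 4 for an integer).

1. A_x = 14  [A = 2·M−B = 2·(14, 12)−(14, 8)]
2. A_y = 16  [A = 2·M−B = 2·(14, 12)−(14, 8)]
   so A = (14, 16)
3. C_x = 20  [C = 2·N−B = 2·(17, 5)−(14, 8)]
4. C_y = 2  [C = 2·N−B = 2·(17, 5)−(14, 8)]
   so C = (20, 2)

C = (20, 2)
A = (14, 16)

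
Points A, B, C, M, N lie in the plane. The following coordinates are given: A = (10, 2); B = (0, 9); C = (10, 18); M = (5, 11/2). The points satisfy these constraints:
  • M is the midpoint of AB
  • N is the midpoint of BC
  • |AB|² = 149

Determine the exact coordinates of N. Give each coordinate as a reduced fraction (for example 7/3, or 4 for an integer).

N = (5, 27/2)

1. N_x = 5  [2·N = B+C = (0, 9)+(10, 18)]
2. N_y = 27/2  [2·N = B+C = (0, 9)+(10, 18)]
   so N = (5, 27/2)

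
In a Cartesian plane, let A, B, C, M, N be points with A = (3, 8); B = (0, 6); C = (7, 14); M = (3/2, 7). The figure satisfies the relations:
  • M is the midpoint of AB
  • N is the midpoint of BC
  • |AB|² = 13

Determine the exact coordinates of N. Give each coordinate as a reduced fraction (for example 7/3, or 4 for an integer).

1. N_x = 7/2  [2·N = B+C = (0, 6)+(7, 14)]
2. N_y = 10  [2·N = B+C = (0, 6)+(7, 14)]
   so N = (7/2, 10)

N = (7/2, 10)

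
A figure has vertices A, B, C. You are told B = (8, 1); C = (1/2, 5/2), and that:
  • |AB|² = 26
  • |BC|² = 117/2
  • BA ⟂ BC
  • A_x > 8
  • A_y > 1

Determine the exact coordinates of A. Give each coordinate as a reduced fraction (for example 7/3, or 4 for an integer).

1. A_x = 9  [[BA ⟂ BC ⇒ -15/2x+3/2y+117/2=0] ∩ [|A−(8, 1)|²=26]]
2. A_y = 6  [[BA ⟂ BC ⇒ -15/2x+3/2y+117/2=0] ∩ [|A−(8, 1)|²=26]]
   so A = (9, 6)

A = (9, 6)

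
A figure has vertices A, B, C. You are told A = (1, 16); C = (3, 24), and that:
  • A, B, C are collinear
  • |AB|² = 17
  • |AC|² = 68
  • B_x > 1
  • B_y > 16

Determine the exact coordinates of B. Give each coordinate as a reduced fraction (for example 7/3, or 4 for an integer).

1. B_x = 2  [[A, B, C are collinear ⇒ 8x-2y+24=0] ∩ [|B−(1, 16)|²=17]]
2. B_y = 20  [[A, B, C are collinear ⇒ 8x-2y+24=0] ∩ [|B−(1, 16)|²=17]]
   so B = (2, 20)

B = (2, 20)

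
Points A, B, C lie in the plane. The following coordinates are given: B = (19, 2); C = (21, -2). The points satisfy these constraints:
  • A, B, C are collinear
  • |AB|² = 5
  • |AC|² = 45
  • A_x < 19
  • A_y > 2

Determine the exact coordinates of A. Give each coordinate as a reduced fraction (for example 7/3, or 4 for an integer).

A = (18, 4)

1. A_x = 18  [[A, B, C are collinear ⇒ 4x+2y-80=0] ∩ [|A−(19, 2)|²=5]]
2. A_y = 4  [[A, B, C are collinear ⇒ 4x+2y-80=0] ∩ [|A−(19, 2)|²=5]]
   so A = (18, 4)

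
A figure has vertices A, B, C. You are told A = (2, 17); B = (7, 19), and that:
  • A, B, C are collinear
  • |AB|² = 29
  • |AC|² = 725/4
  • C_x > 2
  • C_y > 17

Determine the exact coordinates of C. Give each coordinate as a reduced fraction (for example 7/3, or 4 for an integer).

1. C_x = 29/2  [[A, B, C are collinear ⇒ -2x+5y-81=0] ∩ [|C−(2, 17)|²=725/4]]
2. C_y = 22  [[A, B, C are collinear ⇒ -2x+5y-81=0] ∩ [|C−(2, 17)|²=725/4]]
   so C = (29/2, 22)

C = (29/2, 22)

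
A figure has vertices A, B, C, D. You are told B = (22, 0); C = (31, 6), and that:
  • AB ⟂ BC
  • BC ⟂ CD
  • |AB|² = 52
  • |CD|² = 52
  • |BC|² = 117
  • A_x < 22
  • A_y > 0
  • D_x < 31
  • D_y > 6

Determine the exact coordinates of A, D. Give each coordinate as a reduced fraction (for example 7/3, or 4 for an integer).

1. A_x = 18  [[AB ⟂ BC ⇒ -9x-6y+198=0] ∩ [|A−(22, 0)|²=52]]
2. A_y = 6  [[AB ⟂ BC ⇒ -9x-6y+198=0] ∩ [|A−(22, 0)|²=52]]
   so A = (18, 6)
3. D_x = 27  [[BC ⟂ CD ⇒ 9x+6y-315=0] ∩ [|D−(31, 6)|²=52]]
4. D_y = 12  [[BC ⟂ CD ⇒ 9x+6y-315=0] ∩ [|D−(31, 6)|²=52]]
   so D = (27, 12)

A = (18, 6)
D = (27, 12)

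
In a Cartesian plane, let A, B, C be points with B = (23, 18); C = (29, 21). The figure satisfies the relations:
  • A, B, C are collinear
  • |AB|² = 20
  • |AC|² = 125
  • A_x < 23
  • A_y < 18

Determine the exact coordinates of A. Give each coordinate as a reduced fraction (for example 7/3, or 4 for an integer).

1. A_x = 19  [[A, B, C are collinear ⇒ -3x+6y-39=0] ∩ [|A−(23, 18)|²=20]]
2. A_y = 16  [[A, B, C are collinear ⇒ -3x+6y-39=0] ∩ [|A−(23, 18)|²=20]]
   so A = (19, 16)

A = (19, 16)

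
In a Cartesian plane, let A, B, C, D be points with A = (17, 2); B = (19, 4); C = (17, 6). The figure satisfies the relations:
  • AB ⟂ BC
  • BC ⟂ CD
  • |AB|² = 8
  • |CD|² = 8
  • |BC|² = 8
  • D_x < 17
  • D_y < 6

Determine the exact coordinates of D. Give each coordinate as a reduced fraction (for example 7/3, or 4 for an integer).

1. D_x = 15  [[BC ⟂ CD ⇒ -2x+2y+22=0] ∩ [|D−(17, 6)|²=8]]
2. D_y = 4  [[BC ⟂ CD ⇒ -2x+2y+22=0] ∩ [|D−(17, 6)|²=8]]
   so D = (15, 4)

D = (15, 4)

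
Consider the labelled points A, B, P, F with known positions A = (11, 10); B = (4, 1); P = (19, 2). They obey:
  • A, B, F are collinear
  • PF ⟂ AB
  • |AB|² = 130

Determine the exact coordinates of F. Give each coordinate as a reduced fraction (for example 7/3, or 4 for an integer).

1. F_x = 659/65  [[A, B, F are collinear ⇒ 9x-7y-29=0] ∩ [PF ⟂ AB ⇒ -7x-9y+151=0]]
2. F_y = 578/65  [[A, B, F are collinear ⇒ 9x-7y-29=0] ∩ [PF ⟂ AB ⇒ -7x-9y+151=0]]
   so F = (659/65, 578/65)

F = (659/65, 578/65)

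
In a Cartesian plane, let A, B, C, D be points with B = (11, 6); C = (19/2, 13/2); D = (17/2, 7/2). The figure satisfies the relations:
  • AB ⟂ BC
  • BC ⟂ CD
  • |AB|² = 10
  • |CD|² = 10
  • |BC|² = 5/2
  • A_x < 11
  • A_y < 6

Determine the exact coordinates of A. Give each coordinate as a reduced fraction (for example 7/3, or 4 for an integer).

1. A_x = 10  [[AB ⟂ BC ⇒ 3/2x-1/2y-27/2=0] ∩ [|A−(11, 6)|²=10]]
2. A_y = 3  [[AB ⟂ BC ⇒ 3/2x-1/2y-27/2=0] ∩ [|A−(11, 6)|²=10]]
   so A = (10, 3)

A = (10, 3)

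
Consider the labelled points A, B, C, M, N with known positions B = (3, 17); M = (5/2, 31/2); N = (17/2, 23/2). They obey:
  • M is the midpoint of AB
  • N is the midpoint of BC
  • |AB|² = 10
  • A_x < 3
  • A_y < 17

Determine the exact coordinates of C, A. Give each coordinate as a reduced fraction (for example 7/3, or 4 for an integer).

C = (14, 6)
A = (2, 14)

1. A_x = 2  [A = 2·M−B = 2·(5/2, 31/2)−(3, 17)]
2. A_y = 14  [A = 2·M−B = 2·(5/2, 31/2)−(3, 17)]
   so A = (2, 14)
3. C_x = 14  [C = 2·N−B = 2·(17/2, 23/2)−(3, 17)]
4. C_y = 6  [C = 2·N−B = 2·(17/2, 23/2)−(3, 17)]
   so C = (14, 6)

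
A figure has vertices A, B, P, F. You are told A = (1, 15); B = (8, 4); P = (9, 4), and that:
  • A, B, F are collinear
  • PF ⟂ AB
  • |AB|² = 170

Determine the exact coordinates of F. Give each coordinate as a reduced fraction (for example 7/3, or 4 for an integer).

F = (1409/170, 603/170)

1. F_x = 1409/170  [[A, B, F are collinear ⇒ 11x+7y-116=0] ∩ [PF ⟂ AB ⇒ 7x-11y-19=0]]
2. F_y = 603/170  [[A, B, F are collinear ⇒ 11x+7y-116=0] ∩ [PF ⟂ AB ⇒ 7x-11y-19=0]]
   so F = (1409/170, 603/170)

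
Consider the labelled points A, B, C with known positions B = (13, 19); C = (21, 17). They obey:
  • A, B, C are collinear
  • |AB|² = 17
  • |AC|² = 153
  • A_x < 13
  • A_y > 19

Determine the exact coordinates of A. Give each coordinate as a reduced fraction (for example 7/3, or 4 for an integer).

1. A_x = 9  [[A, B, C are collinear ⇒ 2x+8y-178=0] ∩ [|A−(13, 19)|²=17]]
2. A_y = 20  [[A, B, C are collinear ⇒ 2x+8y-178=0] ∩ [|A−(13, 19)|²=17]]
   so A = (9, 20)

A = (9, 20)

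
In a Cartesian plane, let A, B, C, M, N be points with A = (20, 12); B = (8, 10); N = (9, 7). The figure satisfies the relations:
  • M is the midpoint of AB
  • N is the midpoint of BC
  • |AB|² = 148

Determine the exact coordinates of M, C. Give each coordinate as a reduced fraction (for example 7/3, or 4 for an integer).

1. M_x = 14  [2·M = A+B = (20, 12)+(8, 10)]
2. M_y = 11  [2·M = A+B = (20, 12)+(8, 10)]
   so M = (14, 11)
3. C_x = 10  [C = 2·N−B = 2·(9, 7)−(8, 10)]
4. C_y = 4  [C = 2·N−B = 2·(9, 7)−(8, 10)]
   so C = (10, 4)

M = (14, 11)
C = (10, 4)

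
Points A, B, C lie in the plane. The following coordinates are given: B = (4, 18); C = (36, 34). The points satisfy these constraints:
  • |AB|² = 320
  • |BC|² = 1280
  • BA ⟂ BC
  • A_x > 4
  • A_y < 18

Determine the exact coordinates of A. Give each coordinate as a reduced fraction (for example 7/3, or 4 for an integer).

1. A_x = 12  [[BA ⟂ BC ⇒ 32x+16y-416=0] ∩ [|A−(4, 18)|²=320]]
2. A_y = 2  [[BA ⟂ BC ⇒ 32x+16y-416=0] ∩ [|A−(4, 18)|²=320]]
   so A = (12, 2)

A = (12, 2)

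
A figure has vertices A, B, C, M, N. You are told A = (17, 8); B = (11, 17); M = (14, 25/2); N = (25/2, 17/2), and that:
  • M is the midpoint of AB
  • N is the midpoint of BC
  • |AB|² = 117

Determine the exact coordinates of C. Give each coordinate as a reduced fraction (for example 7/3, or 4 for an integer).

1. C_x = 14  [C = 2·N−B = 2·(25/2, 17/2)−(11, 17)]
2. C_y = 0  [C = 2·N−B = 2·(25/2, 17/2)−(11, 17)]
   so C = (14, 0)

C = (14, 0)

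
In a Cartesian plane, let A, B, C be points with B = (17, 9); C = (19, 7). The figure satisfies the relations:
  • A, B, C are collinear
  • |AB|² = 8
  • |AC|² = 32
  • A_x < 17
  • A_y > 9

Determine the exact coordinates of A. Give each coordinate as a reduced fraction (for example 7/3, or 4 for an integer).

A = (15, 11)

1. A_x = 15  [[A, B, C are collinear ⇒ 2x+2y-52=0] ∩ [|A−(17, 9)|²=8]]
2. A_y = 11  [[A, B, C are collinear ⇒ 2x+2y-52=0] ∩ [|A−(17, 9)|²=8]]
   so A = (15, 11)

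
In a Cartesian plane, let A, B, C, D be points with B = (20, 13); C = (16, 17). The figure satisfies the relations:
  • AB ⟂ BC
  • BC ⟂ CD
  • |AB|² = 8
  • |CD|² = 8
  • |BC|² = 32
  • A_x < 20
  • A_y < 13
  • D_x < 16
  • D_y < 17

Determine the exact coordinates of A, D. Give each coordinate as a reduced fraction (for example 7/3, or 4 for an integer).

A = (18, 11)
D = (14, 15)

1. A_x = 18  [[AB ⟂ BC ⇒ 4x-4y-28=0] ∩ [|A−(20, 13)|²=8]]
2. A_y = 11  [[AB ⟂ BC ⇒ 4x-4y-28=0] ∩ [|A−(20, 13)|²=8]]
   so A = (18, 11)
3. D_x = 14  [[BC ⟂ CD ⇒ -4x+4y-4=0] ∩ [|D−(16, 17)|²=8]]
4. D_y = 15  [[BC ⟂ CD ⇒ -4x+4y-4=0] ∩ [|D−(16, 17)|²=8]]
   so D = (14, 15)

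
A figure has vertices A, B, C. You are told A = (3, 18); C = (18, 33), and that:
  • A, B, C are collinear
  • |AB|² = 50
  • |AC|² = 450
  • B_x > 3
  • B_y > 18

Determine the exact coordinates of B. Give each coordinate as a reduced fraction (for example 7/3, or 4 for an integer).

B = (8, 23)

1. B_x = 8  [[A, B, C are collinear ⇒ 15x-15y+225=0] ∩ [|B−(3, 18)|²=50]]
2. B_y = 23  [[A, B, C are collinear ⇒ 15x-15y+225=0] ∩ [|B−(3, 18)|²=50]]
   so B = (8, 23)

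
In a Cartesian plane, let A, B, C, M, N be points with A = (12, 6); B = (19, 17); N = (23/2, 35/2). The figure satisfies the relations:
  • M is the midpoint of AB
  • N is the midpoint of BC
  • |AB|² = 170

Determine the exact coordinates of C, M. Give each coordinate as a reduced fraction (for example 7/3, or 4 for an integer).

1. M_x = 31/2  [2·M = A+B = (12, 6)+(19, 17)]
2. M_y = 23/2  [2·M = A+B = (12, 6)+(19, 17)]
   so M = (31/2, 23/2)
3. C_x = 4  [C = 2·N−B = 2·(23/2, 35/2)−(19, 17)]
4. C_y = 18  [C = 2·N−B = 2·(23/2, 35/2)−(19, 17)]
   so C = (4, 18)

C = (4, 18)
M = (31/2, 23/2)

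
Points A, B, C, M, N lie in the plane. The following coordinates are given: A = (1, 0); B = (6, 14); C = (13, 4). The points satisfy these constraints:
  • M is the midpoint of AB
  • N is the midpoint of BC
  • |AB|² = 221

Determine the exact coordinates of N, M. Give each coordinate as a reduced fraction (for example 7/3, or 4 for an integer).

N = (19/2, 9)
M = (7/2, 7)

1. M_x = 7/2  [2·M = A+B = (1, 0)+(6, 14)]
2. M_y = 7  [2·M = A+B = (1, 0)+(6, 14)]
   so M = (7/2, 7)
3. N_x = 19/2  [2·N = B+C = (6, 14)+(13, 4)]
4. N_y = 9  [2·N = B+C = (6, 14)+(13, 4)]
   so N = (19/2, 9)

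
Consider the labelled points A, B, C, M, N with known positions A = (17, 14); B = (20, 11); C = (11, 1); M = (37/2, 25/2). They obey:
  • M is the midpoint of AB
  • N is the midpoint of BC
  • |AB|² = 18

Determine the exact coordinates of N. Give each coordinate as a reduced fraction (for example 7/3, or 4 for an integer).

1. N_x = 31/2  [2·N = B+C = (20, 11)+(11, 1)]
2. N_y = 6  [2·N = B+C = (20, 11)+(11, 1)]
   so N = (31/2, 6)

N = (31/2, 6)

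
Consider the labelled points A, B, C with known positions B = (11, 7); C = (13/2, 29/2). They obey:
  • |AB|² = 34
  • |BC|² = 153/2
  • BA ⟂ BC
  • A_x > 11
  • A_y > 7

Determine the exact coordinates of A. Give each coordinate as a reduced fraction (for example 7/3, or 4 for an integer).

1. A_x = 16  [[BA ⟂ BC ⇒ -9/2x+15/2y-3=0] ∩ [|A−(11, 7)|²=34]]
2. A_y = 10  [[BA ⟂ BC ⇒ -9/2x+15/2y-3=0] ∩ [|A−(11, 7)|²=34]]
   so A = (16, 10)

A = (16, 10)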